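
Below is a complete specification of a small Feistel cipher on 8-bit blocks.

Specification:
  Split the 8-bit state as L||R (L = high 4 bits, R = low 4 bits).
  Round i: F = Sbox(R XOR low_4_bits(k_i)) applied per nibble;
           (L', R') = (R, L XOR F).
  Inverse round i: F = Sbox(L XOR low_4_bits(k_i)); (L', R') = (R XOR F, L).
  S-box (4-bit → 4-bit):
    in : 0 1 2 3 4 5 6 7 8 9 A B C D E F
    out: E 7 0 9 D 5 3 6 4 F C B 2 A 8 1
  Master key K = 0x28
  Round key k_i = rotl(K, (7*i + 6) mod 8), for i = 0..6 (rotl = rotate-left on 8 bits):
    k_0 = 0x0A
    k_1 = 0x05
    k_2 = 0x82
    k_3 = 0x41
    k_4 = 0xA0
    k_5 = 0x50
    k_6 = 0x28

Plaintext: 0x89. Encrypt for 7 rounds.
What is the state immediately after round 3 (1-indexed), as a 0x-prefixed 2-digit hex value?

s_0 = plaintext = 0x89
s_1 = Round(s_0, k_0) = 0x91
s_2 = Round(s_1, k_1) = 0x14
s_3 = Round(s_2, k_2) = 0x42
s_4 = Round(s_3, k_3) = 0x2D
s_5 = Round(s_4, k_4) = 0xD8
s_6 = Round(s_5, k_5) = 0x89
s_7 = Round(s_6, k_6) = 0x9F

0x42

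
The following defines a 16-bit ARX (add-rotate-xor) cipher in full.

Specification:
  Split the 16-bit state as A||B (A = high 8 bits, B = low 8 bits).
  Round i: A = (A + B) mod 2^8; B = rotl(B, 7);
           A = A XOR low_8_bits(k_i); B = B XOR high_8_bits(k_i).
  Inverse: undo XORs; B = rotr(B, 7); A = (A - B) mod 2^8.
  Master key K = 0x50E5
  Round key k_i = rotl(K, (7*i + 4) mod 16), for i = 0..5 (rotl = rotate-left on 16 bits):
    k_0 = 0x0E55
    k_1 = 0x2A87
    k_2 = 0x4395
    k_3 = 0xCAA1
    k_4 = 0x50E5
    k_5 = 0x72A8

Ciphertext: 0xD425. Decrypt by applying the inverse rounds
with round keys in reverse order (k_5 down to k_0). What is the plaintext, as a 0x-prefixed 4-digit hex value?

s_0 = ciphertext = 0xD425
s_1 = InvRound(s_0, k_5) = 0xCEAE
s_2 = InvRound(s_1, k_4) = 0x2EFD
s_3 = InvRound(s_2, k_3) = 0x216E
s_4 = InvRound(s_3, k_2) = 0x5A5A
s_5 = InvRound(s_4, k_1) = 0xFDE0
s_6 = InvRound(s_5, k_0) = 0xCBDD

0xCBDD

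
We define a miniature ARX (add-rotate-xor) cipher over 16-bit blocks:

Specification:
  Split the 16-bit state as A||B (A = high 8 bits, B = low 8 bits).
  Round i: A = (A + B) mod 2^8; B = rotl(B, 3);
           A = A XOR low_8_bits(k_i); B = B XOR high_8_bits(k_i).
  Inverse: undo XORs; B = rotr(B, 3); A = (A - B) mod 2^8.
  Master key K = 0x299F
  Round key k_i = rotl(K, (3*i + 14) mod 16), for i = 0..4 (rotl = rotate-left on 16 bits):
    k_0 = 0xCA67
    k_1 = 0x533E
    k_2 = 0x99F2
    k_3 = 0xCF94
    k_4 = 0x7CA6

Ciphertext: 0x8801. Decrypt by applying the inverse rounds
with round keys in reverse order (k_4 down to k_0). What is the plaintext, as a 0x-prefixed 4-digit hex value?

s_0 = ciphertext = 0x8801
s_1 = InvRound(s_0, k_4) = 0x7FAF
s_2 = InvRound(s_1, k_3) = 0xDF0C
s_3 = InvRound(s_2, k_2) = 0x7BB2
s_4 = InvRound(s_3, k_1) = 0x093C
s_5 = InvRound(s_4, k_0) = 0x90DE

0x90DE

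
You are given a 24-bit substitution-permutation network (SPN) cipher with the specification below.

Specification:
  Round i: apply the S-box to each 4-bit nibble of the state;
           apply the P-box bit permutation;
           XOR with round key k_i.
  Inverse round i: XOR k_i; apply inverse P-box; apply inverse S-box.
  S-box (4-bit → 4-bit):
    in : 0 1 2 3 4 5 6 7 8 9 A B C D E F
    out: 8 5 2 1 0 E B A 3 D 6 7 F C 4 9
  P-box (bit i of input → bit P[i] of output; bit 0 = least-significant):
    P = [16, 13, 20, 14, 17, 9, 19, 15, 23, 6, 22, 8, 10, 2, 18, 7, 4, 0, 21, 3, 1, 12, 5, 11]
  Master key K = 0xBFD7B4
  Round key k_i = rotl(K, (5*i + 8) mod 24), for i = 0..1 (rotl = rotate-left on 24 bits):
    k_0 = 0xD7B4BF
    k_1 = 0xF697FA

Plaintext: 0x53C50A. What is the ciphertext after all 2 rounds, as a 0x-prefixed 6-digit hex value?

0x27A668

s_0 = plaintext = 0x53C50A
s_1 = Round(s_0, k_0) = 0x83094B
s_2 = Round(s_1, k_1) = 0x27A668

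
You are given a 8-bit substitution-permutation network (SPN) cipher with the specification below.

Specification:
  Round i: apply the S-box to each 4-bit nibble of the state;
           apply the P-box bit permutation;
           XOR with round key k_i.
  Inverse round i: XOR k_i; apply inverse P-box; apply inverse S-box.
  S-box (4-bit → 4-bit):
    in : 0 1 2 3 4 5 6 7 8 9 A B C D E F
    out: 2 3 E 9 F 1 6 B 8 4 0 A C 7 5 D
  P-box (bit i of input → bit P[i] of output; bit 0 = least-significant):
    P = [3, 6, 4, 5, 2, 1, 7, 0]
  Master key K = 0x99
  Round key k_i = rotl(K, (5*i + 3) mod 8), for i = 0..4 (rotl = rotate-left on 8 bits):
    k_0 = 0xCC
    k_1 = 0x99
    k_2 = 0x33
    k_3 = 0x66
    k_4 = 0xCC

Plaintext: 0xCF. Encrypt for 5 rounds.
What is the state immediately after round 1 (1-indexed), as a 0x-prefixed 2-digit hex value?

s_0 = plaintext = 0xCF
s_1 = Round(s_0, k_0) = 0x75
s_2 = Round(s_1, k_1) = 0x96
s_3 = Round(s_2, k_2) = 0xE3
s_4 = Round(s_3, k_3) = 0xCA
s_5 = Round(s_4, k_4) = 0x4D

0x75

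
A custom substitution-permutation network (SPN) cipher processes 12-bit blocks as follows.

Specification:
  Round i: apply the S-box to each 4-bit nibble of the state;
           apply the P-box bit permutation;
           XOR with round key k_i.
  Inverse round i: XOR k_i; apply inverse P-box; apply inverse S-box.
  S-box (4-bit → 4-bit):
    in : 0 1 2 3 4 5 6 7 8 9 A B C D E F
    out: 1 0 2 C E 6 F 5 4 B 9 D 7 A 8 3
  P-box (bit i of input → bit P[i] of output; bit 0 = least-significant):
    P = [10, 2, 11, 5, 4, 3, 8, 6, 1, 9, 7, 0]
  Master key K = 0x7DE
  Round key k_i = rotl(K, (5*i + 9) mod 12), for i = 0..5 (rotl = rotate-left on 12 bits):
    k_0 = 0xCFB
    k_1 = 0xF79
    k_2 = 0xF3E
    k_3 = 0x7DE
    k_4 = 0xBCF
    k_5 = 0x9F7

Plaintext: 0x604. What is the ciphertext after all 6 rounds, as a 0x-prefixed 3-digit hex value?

0xA37

s_0 = plaintext = 0x604
s_1 = Round(s_0, k_0) = 0x64C
s_2 = Round(s_1, k_1) = 0x0B6
s_3 = Round(s_2, k_2) = 0x248
s_4 = Round(s_3, k_3) = 0xC96
s_5 = Round(s_4, k_4) = 0x531
s_6 = Round(s_5, k_5) = 0xA37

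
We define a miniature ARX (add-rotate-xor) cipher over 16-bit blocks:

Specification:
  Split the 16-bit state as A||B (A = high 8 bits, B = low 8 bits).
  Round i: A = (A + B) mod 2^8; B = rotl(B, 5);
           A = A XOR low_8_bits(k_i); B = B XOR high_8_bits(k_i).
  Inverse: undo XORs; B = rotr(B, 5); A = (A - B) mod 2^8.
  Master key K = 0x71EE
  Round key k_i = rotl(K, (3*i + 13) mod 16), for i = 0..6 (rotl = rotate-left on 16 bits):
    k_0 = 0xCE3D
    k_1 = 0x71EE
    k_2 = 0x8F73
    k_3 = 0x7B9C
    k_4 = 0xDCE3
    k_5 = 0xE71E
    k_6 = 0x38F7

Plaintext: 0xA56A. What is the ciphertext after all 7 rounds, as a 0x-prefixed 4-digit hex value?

s_0 = plaintext = 0xA56A
s_1 = Round(s_0, k_0) = 0x3283
s_2 = Round(s_1, k_1) = 0x5B01
s_3 = Round(s_2, k_2) = 0x2FAF
s_4 = Round(s_3, k_3) = 0x428E
s_5 = Round(s_4, k_4) = 0x330D
s_6 = Round(s_5, k_5) = 0x5E46
s_7 = Round(s_6, k_6) = 0x53F0

0x53F0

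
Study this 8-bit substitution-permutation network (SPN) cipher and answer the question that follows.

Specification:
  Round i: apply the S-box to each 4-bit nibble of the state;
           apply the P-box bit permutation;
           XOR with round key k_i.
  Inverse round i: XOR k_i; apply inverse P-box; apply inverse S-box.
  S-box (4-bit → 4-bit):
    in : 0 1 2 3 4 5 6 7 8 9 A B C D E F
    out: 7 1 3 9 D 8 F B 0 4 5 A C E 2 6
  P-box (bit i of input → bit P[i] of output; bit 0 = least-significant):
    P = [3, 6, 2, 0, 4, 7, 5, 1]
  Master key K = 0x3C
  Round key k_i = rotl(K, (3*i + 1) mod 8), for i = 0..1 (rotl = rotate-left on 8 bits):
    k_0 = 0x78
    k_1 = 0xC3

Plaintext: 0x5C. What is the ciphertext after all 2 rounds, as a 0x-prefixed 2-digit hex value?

s_0 = plaintext = 0x5C
s_1 = Round(s_0, k_0) = 0x7F
s_2 = Round(s_1, k_1) = 0x15

0x15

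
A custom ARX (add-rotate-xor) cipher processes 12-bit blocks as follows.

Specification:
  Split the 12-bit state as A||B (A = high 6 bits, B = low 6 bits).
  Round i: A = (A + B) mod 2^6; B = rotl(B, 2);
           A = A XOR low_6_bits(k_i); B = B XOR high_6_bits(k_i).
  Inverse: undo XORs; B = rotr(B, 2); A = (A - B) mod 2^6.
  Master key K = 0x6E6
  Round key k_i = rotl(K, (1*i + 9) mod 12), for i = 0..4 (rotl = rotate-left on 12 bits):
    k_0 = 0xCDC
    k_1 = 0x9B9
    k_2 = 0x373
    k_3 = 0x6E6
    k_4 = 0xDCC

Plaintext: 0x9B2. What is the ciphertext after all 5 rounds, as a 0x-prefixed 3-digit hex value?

s_0 = plaintext = 0x9B2
s_1 = Round(s_0, k_0) = 0x138
s_2 = Round(s_1, k_1) = 0x145
s_3 = Round(s_2, k_2) = 0xE59
s_4 = Round(s_3, k_3) = 0xD3E
s_5 = Round(s_4, k_4) = 0xF8C

0xF8C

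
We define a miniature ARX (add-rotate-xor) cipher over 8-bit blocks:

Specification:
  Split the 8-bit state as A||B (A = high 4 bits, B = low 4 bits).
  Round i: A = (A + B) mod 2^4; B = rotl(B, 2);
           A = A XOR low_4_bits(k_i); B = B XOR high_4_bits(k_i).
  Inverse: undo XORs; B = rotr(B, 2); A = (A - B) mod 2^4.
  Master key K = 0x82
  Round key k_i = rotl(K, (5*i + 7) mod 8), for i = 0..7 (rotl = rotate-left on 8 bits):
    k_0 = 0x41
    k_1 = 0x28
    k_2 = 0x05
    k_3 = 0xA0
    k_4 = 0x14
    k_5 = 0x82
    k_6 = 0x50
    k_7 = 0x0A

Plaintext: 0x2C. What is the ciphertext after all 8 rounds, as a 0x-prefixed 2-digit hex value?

s_0 = plaintext = 0x2C
s_1 = Round(s_0, k_0) = 0xF7
s_2 = Round(s_1, k_1) = 0xEF
s_3 = Round(s_2, k_2) = 0x8F
s_4 = Round(s_3, k_3) = 0x75
s_5 = Round(s_4, k_4) = 0x84
s_6 = Round(s_5, k_5) = 0xE9
s_7 = Round(s_6, k_6) = 0x73
s_8 = Round(s_7, k_7) = 0x0C

0x0C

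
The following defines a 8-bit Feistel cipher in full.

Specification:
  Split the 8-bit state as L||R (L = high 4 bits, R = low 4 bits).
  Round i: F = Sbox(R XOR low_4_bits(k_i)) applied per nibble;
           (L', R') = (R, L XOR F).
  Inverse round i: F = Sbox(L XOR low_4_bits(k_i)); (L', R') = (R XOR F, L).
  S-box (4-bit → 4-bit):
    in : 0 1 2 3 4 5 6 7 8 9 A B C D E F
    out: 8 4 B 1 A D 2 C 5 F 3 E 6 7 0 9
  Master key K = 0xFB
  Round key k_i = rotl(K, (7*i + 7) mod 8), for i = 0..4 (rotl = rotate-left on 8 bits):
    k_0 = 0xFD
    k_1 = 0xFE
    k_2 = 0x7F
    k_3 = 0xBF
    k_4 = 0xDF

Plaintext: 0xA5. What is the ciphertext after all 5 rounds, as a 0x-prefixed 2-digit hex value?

s_0 = plaintext = 0xA5
s_1 = Round(s_0, k_0) = 0x5F
s_2 = Round(s_1, k_1) = 0xF1
s_3 = Round(s_2, k_2) = 0x1F
s_4 = Round(s_3, k_3) = 0xF9
s_5 = Round(s_4, k_4) = 0x9D

0x9D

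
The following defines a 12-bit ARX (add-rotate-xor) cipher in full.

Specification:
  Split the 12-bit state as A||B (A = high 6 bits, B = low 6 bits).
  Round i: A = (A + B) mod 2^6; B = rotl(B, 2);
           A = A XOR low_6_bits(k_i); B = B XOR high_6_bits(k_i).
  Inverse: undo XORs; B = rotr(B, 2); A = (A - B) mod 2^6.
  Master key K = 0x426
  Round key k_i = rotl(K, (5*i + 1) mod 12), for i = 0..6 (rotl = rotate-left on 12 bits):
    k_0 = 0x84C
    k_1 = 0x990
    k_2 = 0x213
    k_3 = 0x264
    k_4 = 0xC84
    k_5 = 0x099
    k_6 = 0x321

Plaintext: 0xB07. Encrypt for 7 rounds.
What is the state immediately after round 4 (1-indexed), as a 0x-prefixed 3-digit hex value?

s_0 = plaintext = 0xB07
s_1 = Round(s_0, k_0) = 0xFFD
s_2 = Round(s_1, k_1) = 0xB11
s_3 = Round(s_2, k_2) = 0xB8D
s_4 = Round(s_3, k_3) = 0x7FD
s_5 = Round(s_4, k_4) = 0x605
s_6 = Round(s_5, k_5) = 0x116
s_7 = Round(s_6, k_6) = 0xED5

0x7FD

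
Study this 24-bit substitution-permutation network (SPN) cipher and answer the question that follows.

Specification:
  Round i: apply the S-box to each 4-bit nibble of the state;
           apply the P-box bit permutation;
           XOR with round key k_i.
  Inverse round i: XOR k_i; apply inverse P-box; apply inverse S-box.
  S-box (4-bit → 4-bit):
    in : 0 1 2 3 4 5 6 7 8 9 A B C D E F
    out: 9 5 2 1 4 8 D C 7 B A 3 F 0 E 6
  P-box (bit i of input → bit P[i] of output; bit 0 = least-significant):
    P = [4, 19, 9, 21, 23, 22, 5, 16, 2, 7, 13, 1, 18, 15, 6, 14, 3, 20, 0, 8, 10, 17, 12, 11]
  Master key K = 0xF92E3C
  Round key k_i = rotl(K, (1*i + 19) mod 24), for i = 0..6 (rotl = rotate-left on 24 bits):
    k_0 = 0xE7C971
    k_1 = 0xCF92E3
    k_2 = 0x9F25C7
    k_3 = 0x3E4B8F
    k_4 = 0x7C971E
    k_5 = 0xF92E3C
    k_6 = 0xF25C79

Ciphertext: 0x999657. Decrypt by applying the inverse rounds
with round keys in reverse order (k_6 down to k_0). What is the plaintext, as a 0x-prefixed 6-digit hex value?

s_0 = ciphertext = 0x999657
s_1 = InvRound(s_0, k_6) = 0xA3A0EE
s_2 = InvRound(s_1, k_5) = 0x92FA28
s_3 = InvRound(s_2, k_4) = 0x950689
s_4 = InvRound(s_3, k_3) = 0x95500A
s_5 = InvRound(s_4, k_2) = 0x8678D2
s_6 = InvRound(s_5, k_1) = 0x54A4E8
s_7 = InvRound(s_6, k_0) = 0x9C5F00

0x9C5F00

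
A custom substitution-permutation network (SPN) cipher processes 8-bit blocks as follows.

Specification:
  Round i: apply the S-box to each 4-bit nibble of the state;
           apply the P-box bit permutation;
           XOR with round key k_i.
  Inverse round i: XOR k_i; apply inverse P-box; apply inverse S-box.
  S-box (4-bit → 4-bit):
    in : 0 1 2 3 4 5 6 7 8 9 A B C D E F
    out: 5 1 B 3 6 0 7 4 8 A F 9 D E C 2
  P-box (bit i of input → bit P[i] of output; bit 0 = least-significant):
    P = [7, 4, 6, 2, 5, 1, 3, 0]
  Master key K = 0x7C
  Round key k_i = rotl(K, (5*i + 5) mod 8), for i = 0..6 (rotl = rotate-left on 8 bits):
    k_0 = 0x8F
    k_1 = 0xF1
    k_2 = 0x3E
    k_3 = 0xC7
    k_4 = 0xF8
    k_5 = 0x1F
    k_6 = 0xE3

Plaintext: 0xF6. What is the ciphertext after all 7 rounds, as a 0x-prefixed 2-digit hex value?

s_0 = plaintext = 0xF6
s_1 = Round(s_0, k_0) = 0x5D
s_2 = Round(s_1, k_1) = 0xA5
s_3 = Round(s_2, k_2) = 0x15
s_4 = Round(s_3, k_3) = 0xE7
s_5 = Round(s_4, k_4) = 0xB1
s_6 = Round(s_5, k_5) = 0xBE
s_7 = Round(s_6, k_6) = 0x86

0x86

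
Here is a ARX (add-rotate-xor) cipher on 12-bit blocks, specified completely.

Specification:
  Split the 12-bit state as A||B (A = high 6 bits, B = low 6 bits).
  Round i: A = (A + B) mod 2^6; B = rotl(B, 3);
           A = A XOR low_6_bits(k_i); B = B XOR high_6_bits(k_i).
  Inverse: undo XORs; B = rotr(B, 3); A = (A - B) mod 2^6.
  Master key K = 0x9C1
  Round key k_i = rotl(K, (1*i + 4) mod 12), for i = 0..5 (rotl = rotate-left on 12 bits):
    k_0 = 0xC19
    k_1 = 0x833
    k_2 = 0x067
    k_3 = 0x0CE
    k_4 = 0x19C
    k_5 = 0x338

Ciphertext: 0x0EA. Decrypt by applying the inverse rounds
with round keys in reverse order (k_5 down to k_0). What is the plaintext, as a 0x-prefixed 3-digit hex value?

0xDFB

s_0 = ciphertext = 0x0EA
s_1 = InvRound(s_0, k_5) = 0x1F4
s_2 = InvRound(s_1, k_4) = 0x156
s_3 = InvRound(s_2, k_3) = 0x86A
s_4 = InvRound(s_3, k_2) = 0xA5D
s_5 = InvRound(s_4, k_1) = 0xAEF
s_6 = InvRound(s_5, k_0) = 0xDFB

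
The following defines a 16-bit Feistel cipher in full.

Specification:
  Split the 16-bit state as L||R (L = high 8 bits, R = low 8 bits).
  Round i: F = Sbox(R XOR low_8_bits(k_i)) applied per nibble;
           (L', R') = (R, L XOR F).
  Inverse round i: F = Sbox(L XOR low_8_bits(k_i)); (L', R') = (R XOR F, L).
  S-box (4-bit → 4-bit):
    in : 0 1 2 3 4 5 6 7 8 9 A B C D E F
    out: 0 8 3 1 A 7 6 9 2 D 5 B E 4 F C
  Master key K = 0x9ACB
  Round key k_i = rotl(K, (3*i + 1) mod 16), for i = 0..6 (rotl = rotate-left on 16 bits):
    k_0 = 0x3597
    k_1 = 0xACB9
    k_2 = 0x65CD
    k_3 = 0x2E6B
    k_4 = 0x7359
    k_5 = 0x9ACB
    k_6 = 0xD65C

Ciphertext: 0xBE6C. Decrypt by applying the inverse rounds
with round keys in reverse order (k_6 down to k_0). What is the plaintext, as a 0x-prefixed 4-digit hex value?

0x8A08

s_0 = ciphertext = 0xBE6C
s_1 = InvRound(s_0, k_6) = 0x9FBE
s_2 = InvRound(s_1, k_5) = 0xC49F
s_3 = InvRound(s_2, k_4) = 0x4BC4
s_4 = InvRound(s_3, k_3) = 0xF44B
s_5 = InvRound(s_4, k_2) = 0x56F4
s_6 = InvRound(s_5, k_1) = 0x0856
s_7 = InvRound(s_6, k_0) = 0x8A08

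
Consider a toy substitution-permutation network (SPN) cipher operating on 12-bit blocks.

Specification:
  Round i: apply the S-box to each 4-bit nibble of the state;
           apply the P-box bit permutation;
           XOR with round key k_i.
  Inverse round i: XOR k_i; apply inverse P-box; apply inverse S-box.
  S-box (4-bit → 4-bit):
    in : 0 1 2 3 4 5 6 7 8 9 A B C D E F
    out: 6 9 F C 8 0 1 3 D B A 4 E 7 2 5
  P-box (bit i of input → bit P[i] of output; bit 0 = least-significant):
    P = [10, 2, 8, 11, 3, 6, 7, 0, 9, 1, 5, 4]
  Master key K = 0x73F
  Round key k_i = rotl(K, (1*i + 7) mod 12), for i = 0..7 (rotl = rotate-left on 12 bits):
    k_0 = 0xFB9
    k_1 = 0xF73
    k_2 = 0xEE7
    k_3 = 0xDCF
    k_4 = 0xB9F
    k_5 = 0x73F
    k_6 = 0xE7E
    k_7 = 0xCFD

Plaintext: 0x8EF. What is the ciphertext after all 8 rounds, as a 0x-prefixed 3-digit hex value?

0x03D

s_0 = plaintext = 0x8EF
s_1 = Round(s_0, k_0) = 0x8C9
s_2 = Round(s_1, k_1) = 0x186
s_3 = Round(s_2, k_2) = 0x87E
s_4 = Round(s_3, k_3) = 0xFB3
s_5 = Round(s_4, k_4) = 0x03F
s_6 = Round(s_5, k_5) = 0x29C
s_7 = Round(s_6, k_6) = 0x501
s_8 = Round(s_7, k_7) = 0x03D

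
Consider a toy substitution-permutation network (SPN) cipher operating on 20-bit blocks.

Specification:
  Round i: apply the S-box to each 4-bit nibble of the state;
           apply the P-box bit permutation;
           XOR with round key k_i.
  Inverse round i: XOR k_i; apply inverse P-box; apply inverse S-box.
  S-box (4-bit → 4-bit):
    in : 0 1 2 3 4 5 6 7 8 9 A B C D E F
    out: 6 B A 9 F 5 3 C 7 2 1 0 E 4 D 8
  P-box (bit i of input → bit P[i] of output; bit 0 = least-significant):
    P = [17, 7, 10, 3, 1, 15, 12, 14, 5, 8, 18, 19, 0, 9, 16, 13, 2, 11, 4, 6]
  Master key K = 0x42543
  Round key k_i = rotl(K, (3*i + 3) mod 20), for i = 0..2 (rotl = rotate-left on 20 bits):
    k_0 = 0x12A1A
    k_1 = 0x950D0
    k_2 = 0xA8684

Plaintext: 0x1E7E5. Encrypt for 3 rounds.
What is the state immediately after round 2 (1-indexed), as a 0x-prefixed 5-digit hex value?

0x845A7

s_0 = plaintext = 0x1E7E5
s_1 = Round(s_0, k_0) = 0xE565D
s_2 = Round(s_1, k_1) = 0x845A7
s_3 = Round(s_2, k_2) = 0xFA8BB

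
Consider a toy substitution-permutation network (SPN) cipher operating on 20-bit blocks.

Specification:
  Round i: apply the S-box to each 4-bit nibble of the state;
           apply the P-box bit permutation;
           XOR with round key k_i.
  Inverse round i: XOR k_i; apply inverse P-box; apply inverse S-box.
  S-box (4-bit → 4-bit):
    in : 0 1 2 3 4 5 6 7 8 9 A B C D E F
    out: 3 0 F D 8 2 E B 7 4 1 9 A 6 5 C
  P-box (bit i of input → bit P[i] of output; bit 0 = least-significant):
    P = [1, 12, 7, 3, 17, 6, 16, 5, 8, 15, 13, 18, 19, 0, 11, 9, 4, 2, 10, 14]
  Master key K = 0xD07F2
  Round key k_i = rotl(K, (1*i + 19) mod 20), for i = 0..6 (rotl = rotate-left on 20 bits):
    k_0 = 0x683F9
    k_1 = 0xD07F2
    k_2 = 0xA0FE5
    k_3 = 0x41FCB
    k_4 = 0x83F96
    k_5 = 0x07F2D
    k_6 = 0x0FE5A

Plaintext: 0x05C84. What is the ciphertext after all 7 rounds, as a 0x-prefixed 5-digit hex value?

0xAD1C4

s_0 = plaintext = 0x05C84
s_1 = Round(s_0, k_0) = 0x103A4
s_2 = Round(s_1, k_1) = 0x326FB
s_3 = Round(s_2, k_2) = 0x7E1DE
s_4 = Round(s_3, k_3) = 0xD571D
s_5 = Round(s_4, k_4) = 0xCAA13
s_6 = Round(s_5, k_5) = 0x83EA3
s_7 = Round(s_6, k_6) = 0xAD1C4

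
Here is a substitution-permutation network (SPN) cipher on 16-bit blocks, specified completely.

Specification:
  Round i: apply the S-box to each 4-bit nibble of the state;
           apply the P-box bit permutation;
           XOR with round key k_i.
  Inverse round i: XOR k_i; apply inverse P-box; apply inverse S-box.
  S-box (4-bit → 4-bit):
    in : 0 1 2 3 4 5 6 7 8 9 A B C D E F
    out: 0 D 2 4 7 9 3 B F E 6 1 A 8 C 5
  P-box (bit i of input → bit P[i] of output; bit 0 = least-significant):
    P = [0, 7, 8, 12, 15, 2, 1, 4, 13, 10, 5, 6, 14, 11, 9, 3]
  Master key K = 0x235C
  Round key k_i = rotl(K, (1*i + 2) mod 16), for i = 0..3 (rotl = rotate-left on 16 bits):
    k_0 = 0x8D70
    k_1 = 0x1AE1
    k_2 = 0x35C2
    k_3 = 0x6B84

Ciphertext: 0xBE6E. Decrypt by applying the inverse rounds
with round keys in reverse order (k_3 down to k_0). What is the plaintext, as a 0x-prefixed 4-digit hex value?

s_0 = ciphertext = 0xBE6E
s_1 = InvRound(s_0, k_3) = 0x59F9
s_2 = InvRound(s_1, k_2) = 0x74EB
s_3 = InvRound(s_2, k_1) = 0x8630
s_4 = InvRound(s_3, k_0) = 0xAD03

0xAD03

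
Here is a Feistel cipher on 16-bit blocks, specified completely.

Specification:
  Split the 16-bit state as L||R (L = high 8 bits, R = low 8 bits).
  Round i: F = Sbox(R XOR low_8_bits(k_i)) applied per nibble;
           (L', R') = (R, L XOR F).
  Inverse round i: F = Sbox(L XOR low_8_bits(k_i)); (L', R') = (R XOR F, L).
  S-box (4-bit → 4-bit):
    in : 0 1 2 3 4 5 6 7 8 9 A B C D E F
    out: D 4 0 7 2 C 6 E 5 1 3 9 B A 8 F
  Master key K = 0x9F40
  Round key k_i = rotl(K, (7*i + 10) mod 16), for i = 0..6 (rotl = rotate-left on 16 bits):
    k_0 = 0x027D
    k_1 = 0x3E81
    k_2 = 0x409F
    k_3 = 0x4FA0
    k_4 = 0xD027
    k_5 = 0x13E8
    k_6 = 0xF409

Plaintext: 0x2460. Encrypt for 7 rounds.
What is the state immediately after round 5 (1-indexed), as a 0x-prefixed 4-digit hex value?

0xE83C

s_0 = plaintext = 0x2460
s_1 = Round(s_0, k_0) = 0x606E
s_2 = Round(s_1, k_1) = 0x6EEF
s_3 = Round(s_2, k_2) = 0xEF83
s_4 = Round(s_3, k_3) = 0x83E8
s_5 = Round(s_4, k_4) = 0xE83C
s_6 = Round(s_5, k_5) = 0x3C4A
s_7 = Round(s_6, k_6) = 0x4A1B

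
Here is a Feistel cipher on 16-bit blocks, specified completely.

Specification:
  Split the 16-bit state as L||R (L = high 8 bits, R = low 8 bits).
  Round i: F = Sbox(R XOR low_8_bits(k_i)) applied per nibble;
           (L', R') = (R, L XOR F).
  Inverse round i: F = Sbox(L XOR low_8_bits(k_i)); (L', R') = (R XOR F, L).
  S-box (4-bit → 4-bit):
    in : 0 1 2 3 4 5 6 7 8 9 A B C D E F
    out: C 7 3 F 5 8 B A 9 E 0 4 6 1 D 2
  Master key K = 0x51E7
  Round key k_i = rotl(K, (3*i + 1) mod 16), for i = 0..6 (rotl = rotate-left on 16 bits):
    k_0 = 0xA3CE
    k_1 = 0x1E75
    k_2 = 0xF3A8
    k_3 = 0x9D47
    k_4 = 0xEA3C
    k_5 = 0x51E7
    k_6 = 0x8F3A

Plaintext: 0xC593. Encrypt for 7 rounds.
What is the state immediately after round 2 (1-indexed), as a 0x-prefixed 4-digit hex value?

0x4464

s_0 = plaintext = 0xC593
s_1 = Round(s_0, k_0) = 0x9344
s_2 = Round(s_1, k_1) = 0x4464
s_3 = Round(s_2, k_2) = 0x6422
s_4 = Round(s_3, k_3) = 0x22DC
s_5 = Round(s_4, k_4) = 0xDCFE
s_6 = Round(s_5, k_5) = 0xFEA2
s_7 = Round(s_6, k_6) = 0xA217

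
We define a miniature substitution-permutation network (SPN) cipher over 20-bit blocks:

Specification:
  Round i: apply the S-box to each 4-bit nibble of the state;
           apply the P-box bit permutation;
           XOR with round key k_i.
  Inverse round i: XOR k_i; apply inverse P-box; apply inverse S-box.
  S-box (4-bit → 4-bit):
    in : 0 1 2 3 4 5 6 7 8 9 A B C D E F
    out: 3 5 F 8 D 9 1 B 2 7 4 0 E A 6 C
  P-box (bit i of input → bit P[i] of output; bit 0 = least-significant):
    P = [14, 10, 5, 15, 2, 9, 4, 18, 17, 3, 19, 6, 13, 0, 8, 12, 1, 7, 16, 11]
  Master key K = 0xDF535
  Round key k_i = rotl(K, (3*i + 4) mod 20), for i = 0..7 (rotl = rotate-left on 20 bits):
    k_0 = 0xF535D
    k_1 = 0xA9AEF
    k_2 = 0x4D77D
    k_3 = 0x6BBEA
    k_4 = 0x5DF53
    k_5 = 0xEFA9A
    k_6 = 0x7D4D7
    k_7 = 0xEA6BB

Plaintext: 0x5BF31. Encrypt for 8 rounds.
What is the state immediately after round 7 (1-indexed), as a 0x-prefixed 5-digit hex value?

0x0D132

s_0 = plaintext = 0x5BF31
s_1 = Round(s_0, k_0) = 0x31B3F
s_2 = Round(s_1, k_1) = 0xE33CF
s_3 = Round(s_2, k_2) = 0x1458D
s_4 = Round(s_3, k_3) = 0x50CA8
s_5 = Round(s_4, k_4) = 0xDF308
s_6 = Round(s_5, k_5) = 0xEE55E
s_7 = Round(s_6, k_6) = 0x0D132
s_8 = Round(s_7, k_7) = 0x07218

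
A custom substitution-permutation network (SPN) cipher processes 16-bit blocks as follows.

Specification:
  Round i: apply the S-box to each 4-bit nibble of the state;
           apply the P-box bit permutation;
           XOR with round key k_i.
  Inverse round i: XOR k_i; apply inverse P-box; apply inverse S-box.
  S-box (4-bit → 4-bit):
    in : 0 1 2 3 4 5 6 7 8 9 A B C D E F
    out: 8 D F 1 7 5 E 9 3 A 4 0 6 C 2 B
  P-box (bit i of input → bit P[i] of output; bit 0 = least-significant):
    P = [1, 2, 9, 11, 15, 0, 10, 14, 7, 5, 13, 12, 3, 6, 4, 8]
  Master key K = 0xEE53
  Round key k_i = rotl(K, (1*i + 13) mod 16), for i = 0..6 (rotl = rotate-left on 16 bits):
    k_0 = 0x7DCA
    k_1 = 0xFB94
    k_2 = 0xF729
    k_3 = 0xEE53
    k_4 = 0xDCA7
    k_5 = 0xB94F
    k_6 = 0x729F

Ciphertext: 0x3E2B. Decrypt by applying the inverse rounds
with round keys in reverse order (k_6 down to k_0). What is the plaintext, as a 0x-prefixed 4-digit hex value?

s_0 = ciphertext = 0x3E2B
s_1 = InvRound(s_0, k_6) = 0xA8D9
s_2 = InvRound(s_1, k_5) = 0xD7B8
s_3 = InvRound(s_2, k_4) = 0x1BE2
s_4 = InvRound(s_3, k_3) = 0xD22B
s_5 = InvRound(s_4, k_2) = 0x0AA3
s_6 = InvRound(s_5, k_1) = 0xD6F8
s_7 = InvRound(s_6, k_0) = 0xDC31

0xDC31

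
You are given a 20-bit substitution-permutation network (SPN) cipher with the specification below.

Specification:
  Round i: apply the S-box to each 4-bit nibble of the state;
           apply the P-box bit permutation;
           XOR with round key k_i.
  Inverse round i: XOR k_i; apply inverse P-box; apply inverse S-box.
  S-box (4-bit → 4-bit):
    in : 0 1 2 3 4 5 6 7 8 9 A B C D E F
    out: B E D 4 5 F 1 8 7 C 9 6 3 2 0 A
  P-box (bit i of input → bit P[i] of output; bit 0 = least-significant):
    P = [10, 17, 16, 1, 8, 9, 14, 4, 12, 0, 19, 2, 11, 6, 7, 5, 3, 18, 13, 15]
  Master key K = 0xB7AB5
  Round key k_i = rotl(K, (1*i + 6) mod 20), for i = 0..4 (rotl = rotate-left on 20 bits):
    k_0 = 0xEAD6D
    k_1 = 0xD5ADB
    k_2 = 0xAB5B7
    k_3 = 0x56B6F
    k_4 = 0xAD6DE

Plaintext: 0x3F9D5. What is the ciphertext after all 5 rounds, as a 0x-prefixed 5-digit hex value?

s_0 = plaintext = 0x3F9D5
s_1 = Round(s_0, k_0) = 0x58B0B
s_2 = Round(s_1, k_1) = 0x2F102
s_3 = Round(s_2, k_2) = 0x312C8
s_4 = Round(s_3, k_3) = 0xE5C8B
s_5 = Round(s_4, k_4) = 0x98D3F

0x98D3F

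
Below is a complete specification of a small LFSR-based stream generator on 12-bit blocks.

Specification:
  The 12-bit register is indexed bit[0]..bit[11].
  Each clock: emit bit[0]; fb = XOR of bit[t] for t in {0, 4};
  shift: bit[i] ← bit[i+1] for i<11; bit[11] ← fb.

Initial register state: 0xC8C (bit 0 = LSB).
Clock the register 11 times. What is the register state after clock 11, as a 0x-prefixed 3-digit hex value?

0x089

reg_0 = 0xC8C
clock 1: out=0, reg = 0x646
clock 2: out=0, reg = 0x323
clock 3: out=1, reg = 0x991
clock 4: out=1, reg = 0x4C8
clock 5: out=0, reg = 0x264
clock 6: out=0, reg = 0x132
clock 7: out=0, reg = 0x899
clock 8: out=1, reg = 0x44C
clock 9: out=0, reg = 0x226
clock 10: out=0, reg = 0x113
clock 11: out=1, reg = 0x089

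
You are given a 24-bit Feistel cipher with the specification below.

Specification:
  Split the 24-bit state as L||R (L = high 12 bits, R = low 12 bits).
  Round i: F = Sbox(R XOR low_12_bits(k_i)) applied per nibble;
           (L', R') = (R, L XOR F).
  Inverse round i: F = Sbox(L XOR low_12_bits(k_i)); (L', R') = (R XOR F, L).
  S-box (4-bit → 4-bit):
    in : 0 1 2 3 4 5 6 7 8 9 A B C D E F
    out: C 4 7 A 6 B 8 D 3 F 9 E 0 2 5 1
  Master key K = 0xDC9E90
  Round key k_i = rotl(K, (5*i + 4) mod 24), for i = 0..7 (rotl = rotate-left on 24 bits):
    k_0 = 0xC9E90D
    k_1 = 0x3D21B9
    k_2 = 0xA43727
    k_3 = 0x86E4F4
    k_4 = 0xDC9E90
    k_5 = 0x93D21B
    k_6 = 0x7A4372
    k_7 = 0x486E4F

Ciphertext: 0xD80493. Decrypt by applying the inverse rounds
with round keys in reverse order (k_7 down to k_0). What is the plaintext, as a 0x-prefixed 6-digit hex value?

0x5671DF

s_0 = ciphertext = 0xD80493
s_1 = InvRound(s_0, k_7) = 0xE92D80
s_2 = InvRound(s_1, k_6) = 0xFDCE92
s_3 = InvRound(s_2, k_5) = 0xC9FFDC
s_4 = InvRound(s_3, k_4) = 0x81DC9F
s_5 = InvRound(s_4, k_3) = 0xCC081D
s_6 = InvRound(s_5, k_2) = 0x640CC0
s_7 = InvRound(s_6, k_1) = 0x1DF640
s_8 = InvRound(s_7, k_0) = 0x5671DF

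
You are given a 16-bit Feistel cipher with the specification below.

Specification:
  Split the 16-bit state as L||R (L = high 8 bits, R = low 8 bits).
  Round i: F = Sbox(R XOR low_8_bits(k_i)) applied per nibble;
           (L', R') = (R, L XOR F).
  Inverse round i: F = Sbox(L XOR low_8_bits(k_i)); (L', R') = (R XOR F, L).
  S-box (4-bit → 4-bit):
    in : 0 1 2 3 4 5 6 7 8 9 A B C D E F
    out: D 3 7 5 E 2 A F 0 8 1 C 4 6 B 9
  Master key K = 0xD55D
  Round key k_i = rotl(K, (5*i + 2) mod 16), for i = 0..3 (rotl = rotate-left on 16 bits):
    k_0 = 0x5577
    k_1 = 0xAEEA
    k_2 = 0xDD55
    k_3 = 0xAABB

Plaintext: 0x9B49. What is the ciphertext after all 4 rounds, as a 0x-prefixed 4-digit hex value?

0x665E

s_0 = plaintext = 0x9B49
s_1 = Round(s_0, k_0) = 0x49C0
s_2 = Round(s_1, k_1) = 0xC038
s_3 = Round(s_2, k_2) = 0x3866
s_4 = Round(s_3, k_3) = 0x665E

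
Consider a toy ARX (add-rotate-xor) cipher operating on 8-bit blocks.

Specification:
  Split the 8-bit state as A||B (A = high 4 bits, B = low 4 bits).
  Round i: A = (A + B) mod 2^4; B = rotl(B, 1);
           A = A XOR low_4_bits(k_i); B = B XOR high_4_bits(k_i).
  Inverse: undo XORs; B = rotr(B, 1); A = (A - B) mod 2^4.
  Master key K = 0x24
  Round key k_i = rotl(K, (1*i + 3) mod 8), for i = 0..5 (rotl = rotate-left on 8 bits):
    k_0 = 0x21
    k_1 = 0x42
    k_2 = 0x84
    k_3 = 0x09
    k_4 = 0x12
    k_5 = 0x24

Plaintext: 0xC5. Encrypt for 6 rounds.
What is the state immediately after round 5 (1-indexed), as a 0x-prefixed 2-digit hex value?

s_0 = plaintext = 0xC5
s_1 = Round(s_0, k_0) = 0x08
s_2 = Round(s_1, k_1) = 0xA5
s_3 = Round(s_2, k_2) = 0xB2
s_4 = Round(s_3, k_3) = 0x44
s_5 = Round(s_4, k_4) = 0xA9
s_6 = Round(s_5, k_5) = 0x71

0xA9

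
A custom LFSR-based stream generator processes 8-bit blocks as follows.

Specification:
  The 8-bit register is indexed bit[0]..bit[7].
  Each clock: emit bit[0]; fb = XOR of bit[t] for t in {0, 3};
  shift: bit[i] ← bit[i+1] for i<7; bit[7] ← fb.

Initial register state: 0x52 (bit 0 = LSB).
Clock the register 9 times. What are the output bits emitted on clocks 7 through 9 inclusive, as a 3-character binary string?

reg_0 = 0x52
clock 1: out=0, reg = 0x29
clock 2: out=1, reg = 0x14
clock 3: out=0, reg = 0x0A
clock 4: out=0, reg = 0x85
clock 5: out=1, reg = 0xC2
clock 6: out=0, reg = 0x61
clock 7: out=1, reg = 0xB0
clock 8: out=0, reg = 0x58
clock 9: out=0, reg = 0xAC

100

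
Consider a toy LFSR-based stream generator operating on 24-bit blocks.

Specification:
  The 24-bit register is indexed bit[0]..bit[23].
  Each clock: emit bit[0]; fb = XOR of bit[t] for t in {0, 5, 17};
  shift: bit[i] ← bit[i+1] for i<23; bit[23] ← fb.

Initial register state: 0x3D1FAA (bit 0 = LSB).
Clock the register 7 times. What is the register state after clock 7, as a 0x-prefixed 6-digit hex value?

0x927A3F

reg_0 = 0x3D1FAA
clock 1: out=0, reg = 0x9E8FD5
clock 2: out=1, reg = 0x4F47EA
clock 3: out=0, reg = 0x27A3F5
clock 4: out=1, reg = 0x93D1FA
clock 5: out=0, reg = 0x49E8FD
clock 6: out=1, reg = 0x24F47E
clock 7: out=0, reg = 0x927A3F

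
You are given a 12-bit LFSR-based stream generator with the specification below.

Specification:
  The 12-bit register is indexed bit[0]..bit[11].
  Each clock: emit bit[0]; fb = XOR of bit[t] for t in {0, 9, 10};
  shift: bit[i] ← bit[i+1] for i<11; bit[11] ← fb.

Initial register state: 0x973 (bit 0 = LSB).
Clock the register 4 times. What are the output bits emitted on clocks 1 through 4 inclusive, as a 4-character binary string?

reg_0 = 0x973
clock 1: out=1, reg = 0xCB9
clock 2: out=1, reg = 0x65C
clock 3: out=0, reg = 0x32E
clock 4: out=0, reg = 0x997

1100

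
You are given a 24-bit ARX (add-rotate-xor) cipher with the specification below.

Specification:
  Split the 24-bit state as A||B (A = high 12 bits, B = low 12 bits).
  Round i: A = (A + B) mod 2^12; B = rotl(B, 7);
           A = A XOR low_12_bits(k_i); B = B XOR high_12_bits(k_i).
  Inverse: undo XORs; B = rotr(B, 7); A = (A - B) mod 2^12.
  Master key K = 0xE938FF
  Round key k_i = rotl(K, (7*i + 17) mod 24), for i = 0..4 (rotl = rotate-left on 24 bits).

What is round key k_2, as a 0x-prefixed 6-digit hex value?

K = 0xE938FF
k_0 = rotl(K, (7*0+17) mod 24) = rotl(K, 17) = 0xFFD271
k_1 = rotl(K, (7*1+17) mod 24) = rotl(K, 0) = 0xE938FF
k_2 = rotl(K, (7*2+17) mod 24) = rotl(K, 7) = 0x9C7FF4

0x9C7FF4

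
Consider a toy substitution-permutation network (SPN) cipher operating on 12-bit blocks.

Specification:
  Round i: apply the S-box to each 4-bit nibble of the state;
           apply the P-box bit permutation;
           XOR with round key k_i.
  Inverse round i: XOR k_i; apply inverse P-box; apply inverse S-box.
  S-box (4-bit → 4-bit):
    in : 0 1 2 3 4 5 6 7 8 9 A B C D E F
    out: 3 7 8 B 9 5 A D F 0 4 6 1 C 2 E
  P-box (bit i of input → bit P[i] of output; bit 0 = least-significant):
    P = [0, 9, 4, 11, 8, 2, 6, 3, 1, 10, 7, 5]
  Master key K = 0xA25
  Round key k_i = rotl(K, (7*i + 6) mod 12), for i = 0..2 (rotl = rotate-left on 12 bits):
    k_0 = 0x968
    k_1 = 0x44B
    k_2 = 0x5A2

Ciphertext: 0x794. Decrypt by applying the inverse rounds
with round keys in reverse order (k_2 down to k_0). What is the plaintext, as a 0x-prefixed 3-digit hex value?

0xFA5

s_0 = ciphertext = 0x794
s_1 = InvRound(s_0, k_2) = 0x4EB
s_2 = InvRound(s_1, k_1) = 0xD99
s_3 = InvRound(s_2, k_0) = 0xFA5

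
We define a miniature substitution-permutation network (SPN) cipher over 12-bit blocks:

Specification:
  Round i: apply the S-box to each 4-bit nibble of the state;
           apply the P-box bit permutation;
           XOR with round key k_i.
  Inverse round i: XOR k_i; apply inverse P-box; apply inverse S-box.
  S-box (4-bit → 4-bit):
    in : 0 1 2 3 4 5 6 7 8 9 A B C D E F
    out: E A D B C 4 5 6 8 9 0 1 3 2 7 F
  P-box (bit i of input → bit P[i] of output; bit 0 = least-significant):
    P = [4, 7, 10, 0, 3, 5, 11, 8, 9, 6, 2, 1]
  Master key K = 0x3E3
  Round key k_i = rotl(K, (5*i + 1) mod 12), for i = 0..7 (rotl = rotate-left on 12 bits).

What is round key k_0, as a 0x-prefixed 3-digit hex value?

K = 0x3E3
k_0 = rotl(K, (5*0+1) mod 12) = rotl(K, 1) = 0x7C6

0x7C6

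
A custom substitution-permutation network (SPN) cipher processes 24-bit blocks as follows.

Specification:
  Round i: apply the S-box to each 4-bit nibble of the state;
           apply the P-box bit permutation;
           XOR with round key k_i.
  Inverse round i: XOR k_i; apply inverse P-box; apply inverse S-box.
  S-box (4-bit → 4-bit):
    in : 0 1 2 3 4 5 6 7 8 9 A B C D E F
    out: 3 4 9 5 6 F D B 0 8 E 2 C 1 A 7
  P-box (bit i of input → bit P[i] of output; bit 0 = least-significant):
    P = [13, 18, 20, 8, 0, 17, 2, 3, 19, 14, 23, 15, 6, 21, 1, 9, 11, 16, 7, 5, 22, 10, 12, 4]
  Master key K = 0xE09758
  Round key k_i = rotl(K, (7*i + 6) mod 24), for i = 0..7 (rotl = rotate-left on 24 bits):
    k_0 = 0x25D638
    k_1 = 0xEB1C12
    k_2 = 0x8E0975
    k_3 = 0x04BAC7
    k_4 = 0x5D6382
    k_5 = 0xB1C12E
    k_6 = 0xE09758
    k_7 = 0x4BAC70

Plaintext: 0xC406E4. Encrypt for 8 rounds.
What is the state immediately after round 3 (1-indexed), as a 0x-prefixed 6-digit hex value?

s_0 = plaintext = 0xC406E4
s_1 = Round(s_0, k_0) = 0x9A46E0
s_2 = Round(s_1, k_1) = 0x44BCA8
s_3 = Round(s_2, k_2) = 0x2D9DF9
s_4 = Round(s_3, k_3) = 0x4EB1D2
s_5 = Round(s_4, k_4) = 0xFC56A3
s_6 = Round(s_5, k_5) = 0x4B77C0
s_7 = Round(s_6, k_6) = 0xCD6114
s_8 = Round(s_7, k_7) = 0xDFB626

0x2D9DF9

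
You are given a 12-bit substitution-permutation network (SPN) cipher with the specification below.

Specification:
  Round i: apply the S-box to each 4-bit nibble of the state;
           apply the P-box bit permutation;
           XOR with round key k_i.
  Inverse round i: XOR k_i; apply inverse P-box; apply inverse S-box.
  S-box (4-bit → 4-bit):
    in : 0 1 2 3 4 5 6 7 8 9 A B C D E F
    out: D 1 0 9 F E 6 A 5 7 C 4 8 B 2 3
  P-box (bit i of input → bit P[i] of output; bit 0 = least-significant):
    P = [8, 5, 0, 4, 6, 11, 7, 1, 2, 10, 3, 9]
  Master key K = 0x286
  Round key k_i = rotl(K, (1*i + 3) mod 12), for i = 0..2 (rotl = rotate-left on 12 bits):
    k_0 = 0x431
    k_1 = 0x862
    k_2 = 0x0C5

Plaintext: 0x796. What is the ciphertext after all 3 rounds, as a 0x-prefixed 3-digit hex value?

s_0 = plaintext = 0x796
s_1 = Round(s_0, k_0) = 0xAD0
s_2 = Round(s_1, k_1) = 0x339
s_3 = Round(s_2, k_2) = 0x3A2

0x3A2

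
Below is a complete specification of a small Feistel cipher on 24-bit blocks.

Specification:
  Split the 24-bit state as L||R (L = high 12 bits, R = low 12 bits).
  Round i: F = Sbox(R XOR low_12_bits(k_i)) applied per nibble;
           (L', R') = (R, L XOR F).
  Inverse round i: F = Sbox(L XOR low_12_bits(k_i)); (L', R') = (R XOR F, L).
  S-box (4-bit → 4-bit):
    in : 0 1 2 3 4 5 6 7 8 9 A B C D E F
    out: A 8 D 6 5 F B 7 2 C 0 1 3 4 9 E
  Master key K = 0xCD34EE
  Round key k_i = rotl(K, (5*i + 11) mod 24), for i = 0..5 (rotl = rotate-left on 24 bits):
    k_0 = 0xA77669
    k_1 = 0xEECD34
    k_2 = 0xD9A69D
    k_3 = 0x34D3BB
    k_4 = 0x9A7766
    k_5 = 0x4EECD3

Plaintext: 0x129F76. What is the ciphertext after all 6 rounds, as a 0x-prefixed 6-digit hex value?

s_0 = plaintext = 0x129F76
s_1 = Round(s_0, k_0) = 0xF76DA7
s_2 = Round(s_1, k_1) = 0xDA75B0
s_3 = Round(s_2, k_2) = 0x5B0B73
s_4 = Round(s_3, k_3) = 0xB73782
s_5 = Round(s_4, k_4) = 0x7821E6
s_6 = Round(s_5, k_5) = 0x1E63ED

0x1E63ED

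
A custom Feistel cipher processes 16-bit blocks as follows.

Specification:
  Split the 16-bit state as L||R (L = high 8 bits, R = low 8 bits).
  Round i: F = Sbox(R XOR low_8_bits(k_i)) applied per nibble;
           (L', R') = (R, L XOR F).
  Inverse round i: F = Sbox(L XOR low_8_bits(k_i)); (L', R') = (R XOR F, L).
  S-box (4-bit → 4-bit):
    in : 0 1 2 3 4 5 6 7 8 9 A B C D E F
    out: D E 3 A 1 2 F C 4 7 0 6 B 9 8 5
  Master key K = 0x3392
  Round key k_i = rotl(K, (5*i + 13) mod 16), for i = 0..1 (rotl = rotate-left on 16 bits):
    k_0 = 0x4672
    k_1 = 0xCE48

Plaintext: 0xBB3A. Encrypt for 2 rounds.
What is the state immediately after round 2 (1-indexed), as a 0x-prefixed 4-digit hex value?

0xAFB6

s_0 = plaintext = 0xBB3A
s_1 = Round(s_0, k_0) = 0x3AAF
s_2 = Round(s_1, k_1) = 0xAFB6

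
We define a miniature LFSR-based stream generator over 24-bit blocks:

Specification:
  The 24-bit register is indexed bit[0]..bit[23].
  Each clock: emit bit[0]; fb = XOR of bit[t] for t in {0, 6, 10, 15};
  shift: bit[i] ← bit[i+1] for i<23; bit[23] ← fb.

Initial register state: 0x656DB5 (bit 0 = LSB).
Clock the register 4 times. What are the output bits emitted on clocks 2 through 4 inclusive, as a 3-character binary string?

010

reg_0 = 0x656DB5
clock 1: out=1, reg = 0x32B6DA
clock 2: out=0, reg = 0x995B6D
clock 3: out=1, reg = 0x4CADB6
clock 4: out=0, reg = 0x2656DB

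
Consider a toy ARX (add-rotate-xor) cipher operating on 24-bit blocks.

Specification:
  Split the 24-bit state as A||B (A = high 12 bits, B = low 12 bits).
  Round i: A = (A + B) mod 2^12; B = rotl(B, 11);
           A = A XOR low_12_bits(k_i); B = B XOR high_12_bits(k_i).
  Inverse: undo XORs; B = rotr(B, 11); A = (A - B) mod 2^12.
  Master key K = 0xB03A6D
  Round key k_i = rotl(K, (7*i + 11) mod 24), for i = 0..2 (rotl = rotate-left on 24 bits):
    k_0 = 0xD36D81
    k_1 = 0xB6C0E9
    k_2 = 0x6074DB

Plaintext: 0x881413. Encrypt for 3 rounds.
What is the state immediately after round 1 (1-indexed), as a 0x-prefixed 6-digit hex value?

s_0 = plaintext = 0x881413
s_1 = Round(s_0, k_0) = 0x11573F
s_2 = Round(s_1, k_1) = 0x8BD0F3
s_3 = Round(s_2, k_2) = 0xD6BE7E

0x11573F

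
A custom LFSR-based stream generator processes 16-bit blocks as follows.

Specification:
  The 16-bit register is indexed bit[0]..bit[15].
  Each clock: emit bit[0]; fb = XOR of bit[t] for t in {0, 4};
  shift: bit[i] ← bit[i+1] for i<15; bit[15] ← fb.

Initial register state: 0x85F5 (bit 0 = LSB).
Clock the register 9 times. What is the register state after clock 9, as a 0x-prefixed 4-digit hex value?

0xD542

reg_0 = 0x85F5
clock 1: out=1, reg = 0x42FA
clock 2: out=0, reg = 0xA17D
clock 3: out=1, reg = 0x50BE
clock 4: out=0, reg = 0xA85F
clock 5: out=1, reg = 0x542F
clock 6: out=1, reg = 0xAA17
clock 7: out=1, reg = 0x550B
clock 8: out=1, reg = 0xAA85
clock 9: out=1, reg = 0xD542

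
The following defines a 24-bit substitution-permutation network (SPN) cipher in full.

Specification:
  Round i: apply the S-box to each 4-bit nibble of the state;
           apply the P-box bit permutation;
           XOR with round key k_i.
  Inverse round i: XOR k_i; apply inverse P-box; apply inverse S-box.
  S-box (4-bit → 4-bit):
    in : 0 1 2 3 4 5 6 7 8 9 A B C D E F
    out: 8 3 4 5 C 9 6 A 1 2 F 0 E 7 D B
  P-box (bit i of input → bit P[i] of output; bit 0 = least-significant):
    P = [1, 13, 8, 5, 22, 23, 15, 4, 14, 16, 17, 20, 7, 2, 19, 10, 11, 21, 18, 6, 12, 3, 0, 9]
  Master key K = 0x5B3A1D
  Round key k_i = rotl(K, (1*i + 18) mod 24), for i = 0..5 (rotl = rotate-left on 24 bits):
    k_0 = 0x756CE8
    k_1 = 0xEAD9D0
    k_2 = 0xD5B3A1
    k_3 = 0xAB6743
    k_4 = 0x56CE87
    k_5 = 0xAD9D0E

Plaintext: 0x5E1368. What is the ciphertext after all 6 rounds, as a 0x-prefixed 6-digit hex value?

0x2FC0C7

s_0 = plaintext = 0x5E1368
s_1 = Round(s_0, k_0) = 0xF3B62E
s_2 = Round(s_1, k_1) = 0xED42FA
s_3 = Round(s_2, k_2) = 0x3B8C92
s_4 = Round(s_3, k_3) = 0x3876C2
s_5 = Round(s_4, k_4) = 0xD55392
s_6 = Round(s_5, k_5) = 0x2FC0C7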